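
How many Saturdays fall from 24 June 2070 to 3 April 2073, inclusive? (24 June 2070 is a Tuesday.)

145

24 June 2070 is a Tuesday; the first Saturday on or after it is 28 June 2070 (4 days later).
From 28 June 2070 to 3 April 2073: 186 + 365 + 366 + 93 = 1010 days (rest of 2070, 2071, 2072, to 3 April 2073 in 2073).
1010 ÷ 7 = 144 full weeks with remainder 2, so 144 more Saturdays after the first → 145.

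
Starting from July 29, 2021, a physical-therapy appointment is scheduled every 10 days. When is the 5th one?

The 5th occurrence is 4 intervals after the first: 4 × 10 = 40 days after July 29, 2021.
July has 31 days — 2 days to the end of July leaves 38.
August has 31 days (7 left).
7 days into September → September 7, 2021.

September 7, 2021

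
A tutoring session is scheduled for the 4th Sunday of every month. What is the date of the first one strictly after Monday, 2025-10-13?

October 2025 starts on a Wednesday; its first Sunday is the 5th, so the 4th Sunday is the 26th — 2025-10-26.
2025-10-26 is after 2025-10-13, so that is the next one.

2025-10-26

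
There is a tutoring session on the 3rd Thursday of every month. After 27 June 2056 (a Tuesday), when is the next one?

June 2056 starts on a Thursday; its first Thursday is the 1st, so the 3rd Thursday is the 15th — 15 June 2056.
That is not after 27 June 2056, so look at July 2056.
July 2056 starts on a Saturday; its first Thursday is the 6th, so the 3rd Thursday is the 20th — 20 July 2056.

20 July 2056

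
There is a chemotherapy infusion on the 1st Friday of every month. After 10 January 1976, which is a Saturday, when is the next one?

January 1976 starts on a Thursday, so its 1st Friday is 2 January 1976 (1 day in).
That is not after 10 January 1976, so look at February 1976.
February 1976 starts on a Sunday, so its 1st Friday is 6 February 1976 (5 days in).

6 February 1976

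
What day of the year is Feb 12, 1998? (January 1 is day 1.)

Days in months before Feb: 31 = 31.
Plus 12 days into Feb → day 43.

43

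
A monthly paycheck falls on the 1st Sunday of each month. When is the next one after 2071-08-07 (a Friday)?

2071-09-06

August 2071 starts on a Saturday, so its 1st Sunday is 2071-08-02 (1 day in).
That is not after 2071-08-07, so look at September 2071.
September 2071 starts on a Tuesday, so its 1st Sunday is 2071-09-06 (5 days in).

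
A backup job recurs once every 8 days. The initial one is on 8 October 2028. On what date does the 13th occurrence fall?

The 13th occurrence is 12 intervals after the first: 12 × 8 = 96 days after 8 October 2028.
October has 31 days — 23 days to the end of October leaves 73.
November has 30 days (43 left).
December has 31 days (12 left).
12 days into January → 12 January 2029.

12 January 2029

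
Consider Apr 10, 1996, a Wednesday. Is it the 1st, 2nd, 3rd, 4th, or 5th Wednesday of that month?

Day 10 falls in week ⌈10/7⌉ of the month.
Days 1–7 hold the 1st Wednesday, 8–14 the 2nd, 15–21 the 3rd, 22–28 the 4th, 29–31 the 5th.
10 is in the range for the 2nd.

2nd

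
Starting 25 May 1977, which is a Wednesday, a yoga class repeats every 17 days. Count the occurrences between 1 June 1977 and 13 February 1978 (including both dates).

15

Occurrences land 17·i days after 25 May 1977 for i = 0, 1, 2, …
1 June 1977 is 7 days after the start; 7 ÷ 17 = 0 remainder 7; since the remainder is 7, round up to i = 1. First occurrence in the window: #2 on 11 June 1977 (1×17 = 17 days in).
13 February 1978 is 264 days after the start; 264 ÷ 17 = 15 remainder 9. Last occurrence in the window: #16 on 4 February 1978.
Occurrences #2 through #16: 15 in total.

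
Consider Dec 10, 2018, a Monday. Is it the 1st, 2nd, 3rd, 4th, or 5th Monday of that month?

Day 10 falls in week ⌈10/7⌉ of the month.
Days 1–7 hold the 1st Monday, 8–14 the 2nd, 15–21 the 3rd, 22–28 the 4th, 29–31 the 5th.
10 is in the range for the 2nd.

2nd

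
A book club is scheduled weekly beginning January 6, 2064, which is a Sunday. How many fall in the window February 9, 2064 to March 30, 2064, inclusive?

8

Occurrences land 7·i days after January 6, 2064 for i = 0, 1, 2, …
February 9, 2064 is 34 days after the start; 34 ÷ 7 = 4 remainder 6; since the remainder is 6, round up to i = 5. First occurrence in the window: #6 on February 10, 2064 (5×7 = 35 days in).
March 30, 2064 is 84 days after the start; 84 ÷ 7 = 12 remainder 0. Last occurrence in the window: #13 on March 30, 2064.
Occurrences #6 through #13: 8 in total.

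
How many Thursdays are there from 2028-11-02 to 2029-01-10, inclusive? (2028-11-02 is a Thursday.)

10

2028-11-02 is a Thursday; the first Thursday on or after it is 2028-11-02.
From 2028-11-02 to 2029-01-10: 28 + 31 + 10 = 69 days (rest of November, December, January).
69 ÷ 7 = 9 full weeks with remainder 6, so 9 more Thursdays after the first → 10.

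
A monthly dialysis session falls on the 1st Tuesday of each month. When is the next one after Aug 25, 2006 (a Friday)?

Aug 2006 starts on a Tuesday, so its 1st Tuesday is Aug 1, 2006.
That is not after Aug 25, 2006, so look at Sep 2006.
Sep 2006 starts on a Friday, so its 1st Tuesday is Sep 5, 2006 (4 days in).

Sep 5, 2006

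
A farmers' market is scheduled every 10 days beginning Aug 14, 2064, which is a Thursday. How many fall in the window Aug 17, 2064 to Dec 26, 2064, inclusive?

13

Occurrences land 10·i days after Aug 14, 2064 for i = 0, 1, 2, …
Aug 17, 2064 is 3 days after the start; 3 ÷ 10 = 0 remainder 3; since the remainder is 3, round up to i = 1. First occurrence in the window: #2 on Aug 24, 2064 (1×10 = 10 days in).
Dec 26, 2064 is 134 days after the start; 134 ÷ 10 = 13 remainder 4. Last occurrence in the window: #14 on Dec 22, 2064.
Occurrences #2 through #14: 13 in total.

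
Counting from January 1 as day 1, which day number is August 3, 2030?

Days in months before August: 31 + 28 + 31 + 30 + 31 + 30 + 31 = 212.
Plus 3 days into August → day 215.

215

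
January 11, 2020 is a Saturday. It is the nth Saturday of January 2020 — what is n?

2nd

Day 11 falls in week ⌈11/7⌉ of the month.
Days 1–7 hold the 1st Saturday, 8–14 the 2nd, 15–21 the 3rd, 22–28 the 4th, 29–31 the 5th.
11 is in the range for the 2nd.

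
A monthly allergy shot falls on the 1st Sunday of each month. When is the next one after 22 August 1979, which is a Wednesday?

2 September 1979

August 1979 starts on a Wednesday, so its 1st Sunday is 5 August 1979 (4 days in).
That is not after 22 August 1979, so look at September 1979.
September 1979 starts on a Saturday, so its 1st Sunday is 2 September 1979 (1 day in).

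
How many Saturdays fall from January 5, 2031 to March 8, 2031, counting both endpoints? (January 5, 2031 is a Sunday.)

January 5, 2031 is a Sunday; the first Saturday on or after it is January 11, 2031 (6 days later).
From January 11, 2031 to March 8, 2031: 20 + 28 + 8 = 56 days (rest of January, February, March).
56 ÷ 7 = 8 full weeks with remainder 0, so 8 more Saturdays after the first → 9.

9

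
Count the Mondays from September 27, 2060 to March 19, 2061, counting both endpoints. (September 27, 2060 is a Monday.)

25

September 27, 2060 is a Monday; the first Monday on or after it is September 27, 2060.
From September 27, 2060 to March 19, 2061: 3 + 31 + 30 + 31 + 31 + 28 + 19 = 173 days (rest of September, October, November, December, January, February, March).
173 ÷ 7 = 24 full weeks with remainder 5, so 24 more Mondays after the first → 25.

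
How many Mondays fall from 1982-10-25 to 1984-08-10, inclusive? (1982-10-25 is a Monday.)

1982-10-25 is a Monday; the first Monday on or after it is 1982-10-25.
From 1982-10-25 to 1984-08-10: 67 + 365 + 223 = 655 days (rest of 1982, 1983, to 1984-08-10 in 1984).
655 ÷ 7 = 93 full weeks with remainder 4, so 93 more Mondays after the first → 94.

94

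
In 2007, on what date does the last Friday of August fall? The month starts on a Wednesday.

August 31, 2007

August 2007 begins on a Wednesday, so the first Friday is August 3 (2 days later).
August 2007 has 31 days. Adding weeks: 3, 10, 17, 24, 31 — the last one ≤ 31 is the 31st.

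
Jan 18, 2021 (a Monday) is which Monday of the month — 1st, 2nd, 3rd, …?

Day 18 falls in week ⌈18/7⌉ of the month.
Days 1–7 hold the 1st Monday, 8–14 the 2nd, 15–21 the 3rd, 22–28 the 4th, 29–31 the 5th.
18 is in the range for the 3rd.

3rd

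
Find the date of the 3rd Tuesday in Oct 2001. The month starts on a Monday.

Oct 2001 begins on a Monday, so the first Tuesday is Oct 2 (1 day later).
The 3rd Tuesday is 2 weeks later: 2 + 14 = 16.

Oct 16, 2001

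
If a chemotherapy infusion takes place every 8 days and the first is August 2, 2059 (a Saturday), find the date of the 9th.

October 5, 2059

The 9th occurrence is 8 intervals after the first: 8 × 8 = 64 days after August 2, 2059.
August has 31 days — 29 days to the end of August leaves 35.
September has 30 days (5 left).
5 days into October → October 5, 2059.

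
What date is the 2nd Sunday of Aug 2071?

Aug 9, 2071

Aug 2071 begins on a Saturday, so the first Sunday is Aug 2 (1 day later).
The 2nd Sunday is 1 weeks later: 2 + 7 = 9.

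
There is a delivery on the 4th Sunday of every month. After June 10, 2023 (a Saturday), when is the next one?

June 2023 starts on a Thursday; its first Sunday is the 4th, so the 4th Sunday is the 25th — June 25, 2023.
June 25, 2023 is after June 10, 2023, so that is the next one.

June 25, 2023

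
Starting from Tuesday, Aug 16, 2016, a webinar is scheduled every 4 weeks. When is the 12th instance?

Jun 20, 2017

The 12th occurrence is 11 intervals after the first: 11 × 28 = 308 days after Aug 16, 2016.
Aug has 31 days — 15 days to the end of Aug leaves 293.
Sep has 30 days (263 left).
Oct has 31 days (232 left).
Nov has 30 days (202 left).
Dec has 31 days (171 left).
Jan has 31 days (140 left).
Feb has 28 days (112 left).
Mar has 31 days (81 left).
Apr has 30 days (51 left).
May has 31 days (20 left).
20 days into Jun → Jun 20, 2017.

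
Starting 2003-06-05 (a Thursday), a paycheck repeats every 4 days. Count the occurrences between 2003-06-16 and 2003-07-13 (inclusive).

7

Occurrences land 4·i days after 2003-06-05 for i = 0, 1, 2, …
2003-06-16 is 11 days after the start; 11 ÷ 4 = 2 remainder 3; since the remainder is 3, round up to i = 3. First occurrence in the window: #4 on 2003-06-17 (3×4 = 12 days in).
2003-07-13 is 38 days after the start; 38 ÷ 4 = 9 remainder 2. Last occurrence in the window: #10 on 2003-07-11.
Occurrences #4 through #10: 7 in total.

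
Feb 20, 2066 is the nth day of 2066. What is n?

51

Days in months before Feb: 31 = 31.
Plus 20 days into Feb → day 51.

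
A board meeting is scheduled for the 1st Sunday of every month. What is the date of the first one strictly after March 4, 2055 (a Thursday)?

March 2055 starts on a Monday, so its 1st Sunday is March 7, 2055 (6 days in).
March 7, 2055 is after March 4, 2055, so that is the next one.

March 7, 2055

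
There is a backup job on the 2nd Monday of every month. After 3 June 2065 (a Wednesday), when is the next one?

June 2065 starts on a Monday; its first Monday is the 1st, so the 2nd Monday is the 8th — 8 June 2065.
8 June 2065 is after 3 June 2065, so that is the next one.

8 June 2065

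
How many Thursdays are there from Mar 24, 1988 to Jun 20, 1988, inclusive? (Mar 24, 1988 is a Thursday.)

13

Mar 24, 1988 is a Thursday; the first Thursday on or after it is Mar 24, 1988.
From Mar 24, 1988 to Jun 20, 1988: 7 + 30 + 31 + 20 = 88 days (rest of Mar, Apr, May, Jun).
88 ÷ 7 = 12 full weeks with remainder 4, so 12 more Thursdays after the first → 13.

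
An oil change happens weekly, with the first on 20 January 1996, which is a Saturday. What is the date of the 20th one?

The 20th occurrence is 19 intervals after the first: 19 × 7 = 133 days after 20 January 1996.
January has 31 days — 11 days to the end of January leaves 122.
February has 29 days (93 left).
March has 31 days (62 left).
April has 30 days (32 left).
May has 31 days (1 left).
1 day into June → 1 June 1996.

1 June 1996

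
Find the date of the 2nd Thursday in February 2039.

February 2039 begins on a Tuesday, so the first Thursday is February 3 (2 days later).
The 2nd Thursday is 1 weeks later: 3 + 7 = 10.

10 February 2039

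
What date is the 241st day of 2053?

Aug 29, 2053

Jan has 31 days (241 − 31 = 210 remain).
Feb has 28 days (210 − 28 = 182 remain).
Mar has 31 days (182 − 31 = 151 remain).
Apr has 30 days (151 − 30 = 121 remain).
May has 31 days (121 − 31 = 90 remain).
Jun has 30 days (90 − 30 = 60 remain).
Jul has 31 days (60 − 31 = 29 remain).
29 into Aug → Aug 29.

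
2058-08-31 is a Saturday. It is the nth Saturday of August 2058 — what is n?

5th

Day 31 falls in week ⌈31/7⌉ of the month.
Days 1–7 hold the 1st Saturday, 8–14 the 2nd, 15–21 the 3rd, 22–28 the 4th, 29–31 the 5th.
31 is in the range for the 5th.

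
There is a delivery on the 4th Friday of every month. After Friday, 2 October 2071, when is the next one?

23 October 2071

October 2071 starts on a Thursday; its first Friday is the 2nd, so the 4th Friday is the 23rd — 23 October 2071.
23 October 2071 is after 2 October 2071, so that is the next one.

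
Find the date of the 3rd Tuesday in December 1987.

December 15, 1987

December 1987 begins on a Tuesday, so the first Tuesday is December 1.
The 3rd Tuesday is 2 weeks later: 1 + 14 = 15.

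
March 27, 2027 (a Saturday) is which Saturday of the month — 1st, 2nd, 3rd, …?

Day 27 falls in week ⌈27/7⌉ of the month.
Days 1–7 hold the 1st Saturday, 8–14 the 2nd, 15–21 the 3rd, 22–28 the 4th, 29–31 the 5th.
27 is in the range for the 4th.

4th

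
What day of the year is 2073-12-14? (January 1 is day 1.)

Days in months before December: 31 + 28 + 31 + 30 + 31 + 30 + 31 + 31 + 30 + 31 + 30 = 334.
Plus 14 days into December → day 348.

348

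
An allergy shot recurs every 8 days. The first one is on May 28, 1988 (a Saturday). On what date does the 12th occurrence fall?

Aug 24, 1988

The 12th occurrence is 11 intervals after the first: 11 × 8 = 88 days after May 28, 1988.
May has 31 days — 3 days to the end of May leaves 85.
Jun has 30 days (55 left).
Jul has 31 days (24 left).
24 days into Aug → Aug 24, 1988.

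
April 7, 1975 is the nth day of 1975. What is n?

Days in months before April: 31 + 28 + 31 = 90.
Plus 7 days into April → day 97.

97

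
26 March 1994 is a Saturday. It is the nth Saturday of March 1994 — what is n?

4th

Day 26 falls in week ⌈26/7⌉ of the month.
Days 1–7 hold the 1st Saturday, 8–14 the 2nd, 15–21 the 3rd, 22–28 the 4th, 29–31 the 5th.
26 is in the range for the 4th.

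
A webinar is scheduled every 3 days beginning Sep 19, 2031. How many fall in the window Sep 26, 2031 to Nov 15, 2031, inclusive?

17

Occurrences land 3·i days after Sep 19, 2031 for i = 0, 1, 2, …
Sep 26, 2031 is 7 days after the start; 7 ÷ 3 = 2 remainder 1; since the remainder is 1, round up to i = 3. First occurrence in the window: #4 on Sep 28, 2031 (3×3 = 9 days in).
Nov 15, 2031 is 57 days after the start; 57 ÷ 3 = 19 remainder 0. Last occurrence in the window: #20 on Nov 15, 2031.
Occurrences #4 through #20: 17 in total.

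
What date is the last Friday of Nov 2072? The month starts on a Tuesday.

Nov 25, 2072

Nov 2072 begins on a Tuesday, so the first Friday is Nov 4 (3 days later).
Nov 2072 has 30 days. Adding weeks: 4, 11, 18, 25 — the last one ≤ 30 is the 25th.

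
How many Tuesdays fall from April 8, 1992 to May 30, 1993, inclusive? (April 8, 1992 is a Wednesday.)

April 8, 1992 is a Wednesday; the first Tuesday on or after it is April 14, 1992 (6 days later).
From April 14, 1992 to May 30, 1993: 261 + 150 = 411 days (rest of 1992, to May 30, 1993 in 1993).
411 ÷ 7 = 58 full weeks with remainder 5, so 58 more Tuesdays after the first → 59.

59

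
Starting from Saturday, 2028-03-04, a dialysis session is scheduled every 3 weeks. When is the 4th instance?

2028-05-06

The 4th occurrence is 3 intervals after the first: 3 × 21 = 63 days after 2028-03-04.
March has 31 days — 27 days to the end of March leaves 36.
April has 30 days (6 left).
6 days into May → 2028-05-06.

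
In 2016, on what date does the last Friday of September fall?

The first Friday of September 2016 is September 2.
September 2016 has 30 days. Adding weeks: 2, 9, 16, 23, 30 — the last one ≤ 30 is the 30th.

30 September 2016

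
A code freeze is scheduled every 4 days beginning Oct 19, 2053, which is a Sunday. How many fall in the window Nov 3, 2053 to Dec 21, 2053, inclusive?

Occurrences land 4·i days after Oct 19, 2053 for i = 0, 1, 2, …
Nov 3, 2053 is 15 days after the start; 15 ÷ 4 = 3 remainder 3; since the remainder is 3, round up to i = 4. First occurrence in the window: #5 on Nov 4, 2053 (4×4 = 16 days in).
Dec 21, 2053 is 63 days after the start; 63 ÷ 4 = 15 remainder 3. Last occurrence in the window: #16 on Dec 18, 2053.
Occurrences #5 through #16: 12 in total.

12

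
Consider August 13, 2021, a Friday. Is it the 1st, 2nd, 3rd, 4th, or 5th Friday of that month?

Day 13 falls in week ⌈13/7⌉ of the month.
Days 1–7 hold the 1st Friday, 8–14 the 2nd, 15–21 the 3rd, 22–28 the 4th, 29–31 the 5th.
13 is in the range for the 2nd.

2nd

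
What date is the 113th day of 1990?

January has 31 days (113 − 31 = 82 remain).
February has 28 days (82 − 28 = 54 remain).
March has 31 days (54 − 31 = 23 remain).
23 into April → April 23.

1990-04-23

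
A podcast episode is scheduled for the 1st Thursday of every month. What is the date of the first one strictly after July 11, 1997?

July 1997 starts on a Tuesday, so its 1st Thursday is July 3, 1997 (2 days in).
That is not after July 11, 1997, so look at August 1997.
August 1997 starts on a Friday, so its 1st Thursday is August 7, 1997 (6 days in).

August 7, 1997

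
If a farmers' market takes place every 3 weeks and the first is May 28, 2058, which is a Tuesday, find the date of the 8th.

Oct 22, 2058

The 8th occurrence is 7 intervals after the first: 7 × 21 = 147 days after May 28, 2058.
May has 31 days — 3 days to the end of May leaves 144.
Jun has 30 days (114 left).
Jul has 31 days (83 left).
Aug has 31 days (52 left).
Sep has 30 days (22 left).
22 days into Oct → Oct 22, 2058.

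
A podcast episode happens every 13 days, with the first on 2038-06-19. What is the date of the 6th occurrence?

2038-08-23

The 6th occurrence is 5 intervals after the first: 5 × 13 = 65 days after 2038-06-19.
June has 30 days — 11 days to the end of June leaves 54.
July has 31 days (23 left).
23 days into August → 2038-08-23.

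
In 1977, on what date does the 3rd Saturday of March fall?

19 March 1977

The first Saturday of March 1977 is March 5.
The 3rd Saturday is 2 weeks later: 5 + 14 = 19.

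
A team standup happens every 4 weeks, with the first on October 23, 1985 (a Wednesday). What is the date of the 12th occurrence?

August 27, 1986

The 12th occurrence is 11 intervals after the first: 11 × 28 = 308 days after October 23, 1985.
October has 31 days — 8 days to the end of October leaves 300.
November has 30 days (270 left).
December has 31 days (239 left).
January has 31 days (208 left).
February has 28 days (180 left).
March has 31 days (149 left).
April has 30 days (119 left).
May has 31 days (88 left).
June has 30 days (58 left).
July has 31 days (27 left).
27 days into August → August 27, 1986.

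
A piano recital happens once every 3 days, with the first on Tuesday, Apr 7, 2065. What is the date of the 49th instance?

The 49th occurrence is 48 intervals after the first: 48 × 3 = 144 days after Apr 7, 2065.
Apr has 30 days — 23 days to the end of Apr leaves 121.
May has 31 days (90 left).
Jun has 30 days (60 left).
Jul has 31 days (29 left).
29 days into Aug → Aug 29, 2065.

Aug 29, 2065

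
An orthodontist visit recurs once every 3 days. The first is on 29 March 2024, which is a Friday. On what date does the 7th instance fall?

16 April 2024

The 7th occurrence is 6 intervals after the first: 6 × 3 = 18 days after 29 March 2024.
March has 31 days — 2 days to the end of March leaves 16.
16 days into April → 16 April 2024.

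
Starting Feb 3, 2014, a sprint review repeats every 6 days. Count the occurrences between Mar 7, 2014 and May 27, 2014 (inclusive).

13

Occurrences land 6·i days after Feb 3, 2014 for i = 0, 1, 2, …
Mar 7, 2014 is 32 days after the start; 32 ÷ 6 = 5 remainder 2; since the remainder is 2, round up to i = 6. First occurrence in the window: #7 on Mar 11, 2014 (6×6 = 36 days in).
May 27, 2014 is 113 days after the start; 113 ÷ 6 = 18 remainder 5. Last occurrence in the window: #19 on May 22, 2014.
Occurrences #7 through #19: 13 in total.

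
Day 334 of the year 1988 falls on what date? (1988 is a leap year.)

Jan has 31 days (334 − 31 = 303 remain).
Feb has 29 days (303 − 29 = 274 remain).
Mar has 31 days (274 − 31 = 243 remain).
Apr has 30 days (243 − 30 = 213 remain).
May has 31 days (213 − 31 = 182 remain).
Jun has 30 days (182 − 30 = 152 remain).
Jul has 31 days (152 − 31 = 121 remain).
Aug has 31 days (121 − 31 = 90 remain).
Sep has 30 days (90 − 30 = 60 remain).
Oct has 31 days (60 − 31 = 29 remain).
29 into Nov → Nov 29.

Nov 29, 1988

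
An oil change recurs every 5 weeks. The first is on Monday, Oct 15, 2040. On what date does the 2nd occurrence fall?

The 2nd occurrence is 1 interval after the first: 1 × 35 = 35 days after Oct 15, 2040.
Oct has 31 days — 16 days to the end of Oct leaves 19.
19 days into Nov → Nov 19, 2040.

Nov 19, 2040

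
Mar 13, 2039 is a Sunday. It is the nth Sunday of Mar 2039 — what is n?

Day 13 falls in week ⌈13/7⌉ of the month.
Days 1–7 hold the 1st Sunday, 8–14 the 2nd, 15–21 the 3rd, 22–28 the 4th, 29–31 the 5th.
13 is in the range for the 2nd.

2nd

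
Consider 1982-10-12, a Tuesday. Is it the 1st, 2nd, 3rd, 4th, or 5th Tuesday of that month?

2nd

Day 12 falls in week ⌈12/7⌉ of the month.
Days 1–7 hold the 1st Tuesday, 8–14 the 2nd, 15–21 the 3rd, 22–28 the 4th, 29–31 the 5th.
12 is in the range for the 2nd.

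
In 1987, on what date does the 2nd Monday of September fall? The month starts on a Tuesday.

September 1987 begins on a Tuesday, so the first Monday is September 7 (6 days later).
The 2nd Monday is 1 weeks later: 7 + 7 = 14.

14 September 1987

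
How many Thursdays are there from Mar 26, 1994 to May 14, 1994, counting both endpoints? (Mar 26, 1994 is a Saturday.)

7

Mar 26, 1994 is a Saturday; the first Thursday on or after it is Mar 31, 1994 (5 days later).
From Mar 31, 1994 to May 14, 1994: 0 + 30 + 14 = 44 days (rest of Mar, Apr, May).
44 ÷ 7 = 6 full weeks with remainder 2, so 6 more Thursdays after the first → 7.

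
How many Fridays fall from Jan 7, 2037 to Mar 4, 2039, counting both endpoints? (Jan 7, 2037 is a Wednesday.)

113

Jan 7, 2037 is a Wednesday; the first Friday on or after it is Jan 9, 2037 (2 days later).
From Jan 9, 2037 to Mar 4, 2039: 356 + 365 + 63 = 784 days (rest of 2037, 2038, to Mar 4, 2039 in 2039).
784 ÷ 7 = 112 full weeks with remainder 0, so 112 more Fridays after the first → 113.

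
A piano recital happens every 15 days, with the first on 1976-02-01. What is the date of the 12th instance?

1976-07-15

The 12th occurrence is 11 intervals after the first: 11 × 15 = 165 days after 1976-02-01.
February has 29 days — 28 days to the end of February leaves 137.
March has 31 days (106 left).
April has 30 days (76 left).
May has 31 days (45 left).
June has 30 days (15 left).
15 days into July → 1976-07-15.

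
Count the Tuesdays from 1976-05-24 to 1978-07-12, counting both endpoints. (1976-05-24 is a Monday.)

1976-05-24 is a Monday; the first Tuesday on or after it is 1976-05-25 (1 day later).
From 1976-05-25 to 1978-07-12: 220 + 365 + 193 = 778 days (rest of 1976, 1977, to 1978-07-12 in 1978).
778 ÷ 7 = 111 full weeks with remainder 1, so 111 more Tuesdays after the first → 112.

112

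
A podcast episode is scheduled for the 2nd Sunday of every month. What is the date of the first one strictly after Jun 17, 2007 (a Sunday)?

Jun 2007 starts on a Friday; its first Sunday is the 3rd, so the 2nd Sunday is the 10th — Jun 10, 2007.
That is not after Jun 17, 2007, so look at Jul 2007.
Jul 2007 starts on a Sunday; its first Sunday is the 1st, so the 2nd Sunday is the 8th — Jul 8, 2007.

Jul 8, 2007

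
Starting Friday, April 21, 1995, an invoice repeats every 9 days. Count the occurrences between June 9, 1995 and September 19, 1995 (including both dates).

Occurrences land 9·i days after April 21, 1995 for i = 0, 1, 2, …
June 9, 1995 is 49 days after the start; 49 ÷ 9 = 5 remainder 4; since the remainder is 4, round up to i = 6. First occurrence in the window: #7 on June 14, 1995 (6×9 = 54 days in).
September 19, 1995 is 151 days after the start; 151 ÷ 9 = 16 remainder 7. Last occurrence in the window: #17 on September 12, 1995.
Occurrences #7 through #17: 11 in total.

11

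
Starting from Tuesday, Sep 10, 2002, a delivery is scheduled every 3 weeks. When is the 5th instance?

The 5th occurrence is 4 intervals after the first: 4 × 21 = 84 days after Sep 10, 2002.
Sep has 30 days — 20 days to the end of Sep leaves 64.
Oct has 31 days (33 left).
Nov has 30 days (3 left).
3 days into Dec → Dec 3, 2002.

Dec 3, 2002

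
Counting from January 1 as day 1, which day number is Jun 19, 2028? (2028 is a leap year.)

171

Days in months before Jun: 31 + 29 + 31 + 30 + 31 = 152.
Plus 19 days into Jun → day 171.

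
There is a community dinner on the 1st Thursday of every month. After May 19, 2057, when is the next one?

Jun 7, 2057

May 2057 starts on a Tuesday, so its 1st Thursday is May 3, 2057 (2 days in).
That is not after May 19, 2057, so look at Jun 2057.
Jun 2057 starts on a Friday, so its 1st Thursday is Jun 7, 2057 (6 days in).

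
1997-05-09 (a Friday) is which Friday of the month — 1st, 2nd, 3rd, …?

2nd

Day 9 falls in week ⌈9/7⌉ of the month.
Days 1–7 hold the 1st Friday, 8–14 the 2nd, 15–21 the 3rd, 22–28 the 4th, 29–31 the 5th.
9 is in the range for the 2nd.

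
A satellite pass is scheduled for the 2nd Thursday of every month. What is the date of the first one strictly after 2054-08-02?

August 2054 starts on a Saturday; its first Thursday is the 6th, so the 2nd Thursday is the 13th — 2054-08-13.
2054-08-13 is after 2054-08-02, so that is the next one.

2054-08-13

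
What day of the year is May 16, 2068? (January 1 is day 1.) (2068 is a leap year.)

137

Days in months before May: 31 + 29 + 31 + 30 = 121.
Plus 16 days into May → day 137.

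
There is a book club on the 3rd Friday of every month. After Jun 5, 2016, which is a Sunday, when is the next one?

Jun 2016 starts on a Wednesday; its first Friday is the 3rd, so the 3rd Friday is the 17th — Jun 17, 2016.
Jun 17, 2016 is after Jun 5, 2016, so that is the next one.

Jun 17, 2016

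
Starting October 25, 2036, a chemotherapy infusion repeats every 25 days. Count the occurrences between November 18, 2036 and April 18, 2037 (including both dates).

7

Occurrences land 25·i days after October 25, 2036 for i = 0, 1, 2, …
November 18, 2036 is 24 days after the start; 24 ÷ 25 = 0 remainder 24; since the remainder is 24, round up to i = 1. First occurrence in the window: #2 on November 19, 2036 (1×25 = 25 days in).
April 18, 2037 is 175 days after the start; 175 ÷ 25 = 7 remainder 0. Last occurrence in the window: #8 on April 18, 2037.
Occurrences #2 through #8: 7 in total.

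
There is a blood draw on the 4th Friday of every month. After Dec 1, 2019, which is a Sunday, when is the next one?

Dec 2019 starts on a Sunday; its first Friday is the 6th, so the 4th Friday is the 27th — Dec 27, 2019.
Dec 27, 2019 is after Dec 1, 2019, so that is the next one.

Dec 27, 2019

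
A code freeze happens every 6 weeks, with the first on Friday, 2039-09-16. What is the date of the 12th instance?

2040-12-21

The 12th occurrence is 11 intervals after the first: 11 × 42 = 462 days after 2039-09-16.
September has 30 days — 14 days to the end of September leaves 448.
From end of September to end of 2039 is 92 days (356 left).
January has 31 days (325 left).
February has 29 days (296 left).
March has 31 days (265 left).
April has 30 days (235 left).
May has 31 days (204 left).
June has 30 days (174 left).
July has 31 days (143 left).
August has 31 days (112 left).
September has 30 days (82 left).
October has 31 days (51 left).
November has 30 days (21 left).
21 days into December → 2040-12-21.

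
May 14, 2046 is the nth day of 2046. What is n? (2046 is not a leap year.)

134

Days in months before May: 31 + 28 + 31 + 30 = 120.
Plus 14 days into May → day 134.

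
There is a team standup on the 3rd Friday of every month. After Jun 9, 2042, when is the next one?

Jun 2042 starts on a Sunday; its first Friday is the 6th, so the 3rd Friday is the 20th — Jun 20, 2042.
Jun 20, 2042 is after Jun 9, 2042, so that is the next one.

Jun 20, 2042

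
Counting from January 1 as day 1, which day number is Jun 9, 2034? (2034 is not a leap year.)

Days in months before Jun: 31 + 28 + 31 + 30 + 31 = 151.
Plus 9 days into Jun → day 160.

160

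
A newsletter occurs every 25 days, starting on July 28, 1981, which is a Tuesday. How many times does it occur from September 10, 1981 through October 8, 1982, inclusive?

Occurrences land 25·i days after July 28, 1981 for i = 0, 1, 2, …
September 10, 1981 is 44 days after the start; 44 ÷ 25 = 1 remainder 19; since the remainder is 19, round up to i = 2. First occurrence in the window: #3 on September 16, 1981 (2×25 = 50 days in).
October 8, 1982 is 437 days after the start; 437 ÷ 25 = 17 remainder 12. Last occurrence in the window: #18 on September 26, 1982.
Occurrences #3 through #18: 16 in total.

16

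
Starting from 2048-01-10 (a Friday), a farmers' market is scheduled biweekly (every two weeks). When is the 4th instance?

The 4th occurrence is 3 intervals after the first: 3 × 14 = 42 days after 2048-01-10.
January has 31 days — 21 days to the end of January leaves 21.
21 days into February → 2048-02-21.

2048-02-21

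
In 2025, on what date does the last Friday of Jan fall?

Jan 31, 2025

Jan 2025 begins on a Wednesday, so the first Friday is Jan 3 (2 days later).
Jan 2025 has 31 days. Adding weeks: 3, 10, 17, 24, 31 — the last one ≤ 31 is the 31st.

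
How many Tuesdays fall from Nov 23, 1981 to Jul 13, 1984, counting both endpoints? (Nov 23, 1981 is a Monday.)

138

Nov 23, 1981 is a Monday; the first Tuesday on or after it is Nov 24, 1981 (1 day later).
From Nov 24, 1981 to Jul 13, 1984: 37 + 365 + 365 + 195 = 962 days (rest of 1981, 1982, 1983, to Jul 13, 1984 in 1984).
962 ÷ 7 = 137 full weeks with remainder 3, so 137 more Tuesdays after the first → 138.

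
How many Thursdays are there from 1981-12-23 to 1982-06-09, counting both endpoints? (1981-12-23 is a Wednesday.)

24

1981-12-23 is a Wednesday; the first Thursday on or after it is 1981-12-24 (1 day later).
From 1981-12-24 to 1982-06-09: 7 + 31 + 28 + 31 + 30 + 31 + 9 = 167 days (rest of December, January, February, March, April, May, June).
167 ÷ 7 = 23 full weeks with remainder 6, so 23 more Thursdays after the first → 24.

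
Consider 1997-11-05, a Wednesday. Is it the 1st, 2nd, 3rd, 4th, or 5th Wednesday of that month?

Day 5 falls in week ⌈5/7⌉ of the month.
Days 1–7 hold the 1st Wednesday, 8–14 the 2nd, 15–21 the 3rd, 22–28 the 4th, 29–31 the 5th.
5 is in the range for the 1st.

1st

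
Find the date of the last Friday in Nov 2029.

Nov 2029 begins on a Thursday, so the first Friday is Nov 2 (1 day later).
Nov 2029 has 30 days. Adding weeks: 2, 9, 16, 23, 30 — the last one ≤ 30 is the 30th.

Nov 30, 2029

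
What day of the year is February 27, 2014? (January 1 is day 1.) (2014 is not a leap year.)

58

Days in months before February: 31 = 31.
Plus 27 days into February → day 58.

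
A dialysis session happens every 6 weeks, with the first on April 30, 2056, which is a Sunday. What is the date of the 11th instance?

June 24, 2057

The 11th occurrence is 10 intervals after the first: 10 × 42 = 420 days after April 30, 2056.
April has 30 days — 0 days to the end of April leaves 420.
From end of April to end of 2056 is 245 days (175 left).
January has 31 days (144 left).
February has 28 days (116 left).
March has 31 days (85 left).
April has 30 days (55 left).
May has 31 days (24 left).
24 days into June → June 24, 2057.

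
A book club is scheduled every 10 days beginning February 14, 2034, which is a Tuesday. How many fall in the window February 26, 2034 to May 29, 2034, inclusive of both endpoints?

9

Occurrences land 10·i days after February 14, 2034 for i = 0, 1, 2, …
February 26, 2034 is 12 days after the start; 12 ÷ 10 = 1 remainder 2; since the remainder is 2, round up to i = 2. First occurrence in the window: #3 on March 6, 2034 (2×10 = 20 days in).
May 29, 2034 is 104 days after the start; 104 ÷ 10 = 10 remainder 4. Last occurrence in the window: #11 on May 25, 2034.
Occurrences #3 through #11: 9 in total.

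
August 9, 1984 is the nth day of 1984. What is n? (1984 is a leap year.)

222

Days in months before August: 31 + 29 + 31 + 30 + 31 + 30 + 31 = 213.
Plus 9 days into August → day 222.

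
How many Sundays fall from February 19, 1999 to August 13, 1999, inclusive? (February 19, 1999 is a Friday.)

25

February 19, 1999 is a Friday; the first Sunday on or after it is February 21, 1999 (2 days later).
From February 21, 1999 to August 13, 1999: 7 + 31 + 30 + 31 + 30 + 31 + 13 = 173 days (rest of February, March, April, May, June, July, August).
173 ÷ 7 = 24 full weeks with remainder 5, so 24 more Sundays after the first → 25.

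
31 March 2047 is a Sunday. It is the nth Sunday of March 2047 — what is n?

5th

Day 31 falls in week ⌈31/7⌉ of the month.
Days 1–7 hold the 1st Sunday, 8–14 the 2nd, 15–21 the 3rd, 22–28 the 4th, 29–31 the 5th.
31 is in the range for the 5th.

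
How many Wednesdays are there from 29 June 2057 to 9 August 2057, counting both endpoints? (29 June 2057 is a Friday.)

29 June 2057 is a Friday; the first Wednesday on or after it is 4 July 2057 (5 days later).
From 4 July 2057 to 9 August 2057: 27 + 9 = 36 days (rest of July, August).
36 ÷ 7 = 5 full weeks with remainder 1, so 5 more Wednesdays after the first → 6.

6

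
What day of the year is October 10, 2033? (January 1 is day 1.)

283

Days in months before October: 31 + 28 + 31 + 30 + 31 + 30 + 31 + 31 + 30 = 273.
Plus 10 days into October → day 283.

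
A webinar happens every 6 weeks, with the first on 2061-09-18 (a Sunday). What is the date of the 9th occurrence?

The 9th occurrence is 8 intervals after the first: 8 × 42 = 336 days after 2061-09-18.
September has 30 days — 12 days to the end of September leaves 324.
October has 31 days (293 left).
November has 30 days (263 left).
December has 31 days (232 left).
January has 31 days (201 left).
February has 28 days (173 left).
March has 31 days (142 left).
April has 30 days (112 left).
May has 31 days (81 left).
June has 30 days (51 left).
July has 31 days (20 left).
20 days into August → 2062-08-20.

2062-08-20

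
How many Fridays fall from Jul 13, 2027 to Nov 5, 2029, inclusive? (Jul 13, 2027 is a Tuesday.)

121

Jul 13, 2027 is a Tuesday; the first Friday on or after it is Jul 16, 2027 (3 days later).
From Jul 16, 2027 to Nov 5, 2029: 168 + 366 + 309 = 843 days (rest of 2027, 2028, to Nov 5, 2029 in 2029).
843 ÷ 7 = 120 full weeks with remainder 3, so 120 more Fridays after the first → 121.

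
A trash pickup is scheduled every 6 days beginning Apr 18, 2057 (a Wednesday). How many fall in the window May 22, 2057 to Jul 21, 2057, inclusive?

Occurrences land 6·i days after Apr 18, 2057 for i = 0, 1, 2, …
May 22, 2057 is 34 days after the start; 34 ÷ 6 = 5 remainder 4; since the remainder is 4, round up to i = 6. First occurrence in the window: #7 on May 24, 2057 (6×6 = 36 days in).
Jul 21, 2057 is 94 days after the start; 94 ÷ 6 = 15 remainder 4. Last occurrence in the window: #16 on Jul 17, 2057.
Occurrences #7 through #16: 10 in total.

10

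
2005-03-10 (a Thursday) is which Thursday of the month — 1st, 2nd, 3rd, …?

2nd

Day 10 falls in week ⌈10/7⌉ of the month.
Days 1–7 hold the 1st Thursday, 8–14 the 2nd, 15–21 the 3rd, 22–28 the 4th, 29–31 the 5th.
10 is in the range for the 2nd.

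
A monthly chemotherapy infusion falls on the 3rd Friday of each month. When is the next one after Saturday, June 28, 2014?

July 18, 2014

June 2014 starts on a Sunday; its first Friday is the 6th, so the 3rd Friday is the 20th — June 20, 2014.
That is not after June 28, 2014, so look at July 2014.
July 2014 starts on a Tuesday; its first Friday is the 4th, so the 3rd Friday is the 18th — July 18, 2014.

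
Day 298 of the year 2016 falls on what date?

24 October 2016

January has 31 days (298 − 31 = 267 remain).
February has 29 days (267 − 29 = 238 remain).
March has 31 days (238 − 31 = 207 remain).
April has 30 days (207 − 30 = 177 remain).
May has 31 days (177 − 31 = 146 remain).
June has 30 days (146 − 30 = 116 remain).
July has 31 days (116 − 31 = 85 remain).
August has 31 days (85 − 31 = 54 remain).
September has 30 days (54 − 30 = 24 remain).
24 into October → October 24.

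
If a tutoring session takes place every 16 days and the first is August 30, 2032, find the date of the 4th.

The 4th occurrence is 3 intervals after the first: 3 × 16 = 48 days after August 30, 2032.
August has 31 days — 1 day to the end of August leaves 47.
September has 30 days (17 left).
17 days into October → October 17, 2032.

October 17, 2032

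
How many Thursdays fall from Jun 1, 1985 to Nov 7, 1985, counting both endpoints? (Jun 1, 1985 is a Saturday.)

23

Jun 1, 1985 is a Saturday; the first Thursday on or after it is Jun 6, 1985 (5 days later).
From Jun 6, 1985 to Nov 7, 1985: 24 + 31 + 31 + 30 + 31 + 7 = 154 days (rest of Jun, Jul, Aug, Sep, Oct, Nov).
154 ÷ 7 = 22 full weeks with remainder 0, so 22 more Thursdays after the first → 23.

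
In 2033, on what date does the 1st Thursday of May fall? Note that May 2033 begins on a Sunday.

May 2033 begins on a Sunday, so the first Thursday is May 5 (4 days later).

May 5, 2033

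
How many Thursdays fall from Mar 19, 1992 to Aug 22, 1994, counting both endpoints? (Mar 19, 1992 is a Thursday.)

127

Mar 19, 1992 is a Thursday; the first Thursday on or after it is Mar 19, 1992.
From Mar 19, 1992 to Aug 22, 1994: 287 + 365 + 234 = 886 days (rest of 1992, 1993, to Aug 22, 1994 in 1994).
886 ÷ 7 = 126 full weeks with remainder 4, so 126 more Thursdays after the first → 127.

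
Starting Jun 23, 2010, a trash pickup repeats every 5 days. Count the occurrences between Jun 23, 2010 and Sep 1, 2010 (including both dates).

15

Occurrences land 5·i days after Jun 23, 2010 for i = 0, 1, 2, …
The window opens on the start date, so the first occurrence inside is #1 on Jun 23, 2010.
Sep 1, 2010 is 70 days after the start; 70 ÷ 5 = 14 remainder 0. Last occurrence in the window: #15 on Sep 1, 2010.
Occurrences #1 through #15: 15 in total.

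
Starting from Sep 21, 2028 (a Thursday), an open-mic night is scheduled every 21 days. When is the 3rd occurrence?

The 3rd occurrence is 2 intervals after the first: 2 × 21 = 42 days after Sep 21, 2028.
Sep has 30 days — 9 days to the end of Sep leaves 33.
Oct has 31 days (2 left).
2 days into Nov → Nov 2, 2028.

Nov 2, 2028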